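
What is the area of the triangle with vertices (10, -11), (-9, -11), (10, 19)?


Area = |x1(y2-y3) + x2(y3-y1) + x3(y1-y2)| / 2
= |10*(-11-19) + -9*(19--11) + 10*(-11--11)| / 2
= 285

285


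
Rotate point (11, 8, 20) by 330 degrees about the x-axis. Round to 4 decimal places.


x' = 11
y' = 8*cos(330) - 20*sin(330) = 16.9282
z' = 8*sin(330) + 20*cos(330) = 13.3205

(11, 16.9282, 13.3205)


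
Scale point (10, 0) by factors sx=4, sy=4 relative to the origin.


Scaling: (x*sx, y*sy) = (10*4, 0*4) = (40, 0)

(40, 0)


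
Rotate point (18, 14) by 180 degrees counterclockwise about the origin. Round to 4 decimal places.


x' = 18*cos(180) - 14*sin(180) = -18
y' = 18*sin(180) + 14*cos(180) = -14

(-18, -14)


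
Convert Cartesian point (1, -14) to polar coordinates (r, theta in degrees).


r = sqrt(1^2 + (-14)^2) = 14.0357
theta = atan2(-14, 1) = 274.0856 degrees

r = 14.0357, theta = 274.0856 degrees


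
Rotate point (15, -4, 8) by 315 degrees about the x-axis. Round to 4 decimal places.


x' = 15
y' = -4*cos(315) - 8*sin(315) = 2.8284
z' = -4*sin(315) + 8*cos(315) = 8.4853

(15, 2.8284, 8.4853)


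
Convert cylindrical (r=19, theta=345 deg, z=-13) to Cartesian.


x = 19 * cos(345) = 18.3526
y = 19 * sin(345) = -4.9176
z = -13

(18.3526, -4.9176, -13)


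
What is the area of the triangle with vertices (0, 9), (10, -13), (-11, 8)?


Area = |x1(y2-y3) + x2(y3-y1) + x3(y1-y2)| / 2
= |0*(-13-8) + 10*(8-9) + -11*(9--13)| / 2
= 126

126


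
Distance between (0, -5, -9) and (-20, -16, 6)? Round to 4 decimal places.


d = sqrt((-20-0)^2 + (-16--5)^2 + (6--9)^2) = 27.313

27.313


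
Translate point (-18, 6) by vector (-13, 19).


Translation: (x+dx, y+dy) = (-18+-13, 6+19) = (-31, 25)

(-31, 25)


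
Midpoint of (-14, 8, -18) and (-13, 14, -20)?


Midpoint = ((-14+-13)/2, (8+14)/2, (-18+-20)/2) = (-13.5, 11, -19)

(-13.5, 11, -19)


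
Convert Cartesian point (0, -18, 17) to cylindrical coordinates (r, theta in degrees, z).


r = sqrt(0^2 + (-18)^2) = 18
theta = atan2(-18, 0) = 270 deg
z = 17

r = 18, theta = 270 deg, z = 17


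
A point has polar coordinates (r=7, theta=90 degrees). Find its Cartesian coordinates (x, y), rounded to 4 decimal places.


x = 7 * cos(90) = 0
y = 7 * sin(90) = 7

(0, 7)


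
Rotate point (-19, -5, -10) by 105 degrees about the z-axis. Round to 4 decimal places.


x' = -19*cos(105) - -5*sin(105) = 9.7472
y' = -19*sin(105) + -5*cos(105) = -17.0585
z' = -10

(9.7472, -17.0585, -10)


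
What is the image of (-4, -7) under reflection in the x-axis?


Reflection across x-axis: (x, y) -> (x, -y)
(-4, -7) -> (-4, 7)

(-4, 7)


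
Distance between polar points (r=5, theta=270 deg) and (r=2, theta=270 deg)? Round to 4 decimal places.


d = sqrt(r1^2 + r2^2 - 2*r1*r2*cos(t2-t1))
d = sqrt(5^2 + 2^2 - 2*5*2*cos(270-270)) = 3

3


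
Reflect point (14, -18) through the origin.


Reflection through origin: (x, y) -> (-x, -y)
(14, -18) -> (-14, 18)

(-14, 18)


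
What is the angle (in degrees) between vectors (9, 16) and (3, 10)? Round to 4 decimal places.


dot = 9*3 + 16*10 = 187
|u| = 18.3576, |v| = 10.4403
cos(angle) = 0.9757
angle = 12.6585 degrees

12.6585 degrees


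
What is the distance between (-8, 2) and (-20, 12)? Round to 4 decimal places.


d = sqrt((-20--8)^2 + (12-2)^2) = 15.6205

15.6205


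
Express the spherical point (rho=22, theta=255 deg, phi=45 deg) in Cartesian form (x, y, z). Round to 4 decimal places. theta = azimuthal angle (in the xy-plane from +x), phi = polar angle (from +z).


x = 22 * sin(45) * cos(255) = -4.0263
y = 22 * sin(45) * sin(255) = -15.0263
z = 22 * cos(45) = 15.5563

(-4.0263, -15.0263, 15.5563)


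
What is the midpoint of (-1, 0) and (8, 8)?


Midpoint = ((-1+8)/2, (0+8)/2) = (3.5, 4)

(3.5, 4)


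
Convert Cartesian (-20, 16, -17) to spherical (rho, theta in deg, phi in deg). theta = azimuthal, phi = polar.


rho = sqrt((-20)^2 + 16^2 + (-17)^2) = 30.7409
theta = atan2(16, -20) = 141.3402 deg
phi = acos(-17/30.7409) = 123.5738 deg

rho = 30.7409, theta = 141.3402 deg, phi = 123.5738 deg


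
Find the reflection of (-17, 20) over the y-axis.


Reflection across y-axis: (x, y) -> (-x, y)
(-17, 20) -> (17, 20)

(17, 20)


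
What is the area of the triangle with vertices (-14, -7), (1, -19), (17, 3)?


Area = |x1(y2-y3) + x2(y3-y1) + x3(y1-y2)| / 2
= |-14*(-19-3) + 1*(3--7) + 17*(-7--19)| / 2
= 261

261


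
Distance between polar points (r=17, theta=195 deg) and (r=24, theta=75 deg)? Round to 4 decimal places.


d = sqrt(r1^2 + r2^2 - 2*r1*r2*cos(t2-t1))
d = sqrt(17^2 + 24^2 - 2*17*24*cos(75-195)) = 35.6791

35.6791


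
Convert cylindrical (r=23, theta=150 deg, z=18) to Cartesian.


x = 23 * cos(150) = -19.9186
y = 23 * sin(150) = 11.5
z = 18

(-19.9186, 11.5, 18)


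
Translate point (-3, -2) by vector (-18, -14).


Translation: (x+dx, y+dy) = (-3+-18, -2+-14) = (-21, -16)

(-21, -16)


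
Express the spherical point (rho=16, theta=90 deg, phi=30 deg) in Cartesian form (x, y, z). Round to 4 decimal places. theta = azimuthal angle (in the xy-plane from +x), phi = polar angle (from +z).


x = 16 * sin(30) * cos(90) = 0
y = 16 * sin(30) * sin(90) = 8
z = 16 * cos(30) = 13.8564

(0, 8, 13.8564)


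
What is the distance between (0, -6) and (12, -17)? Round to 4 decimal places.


d = sqrt((12-0)^2 + (-17--6)^2) = 16.2788

16.2788


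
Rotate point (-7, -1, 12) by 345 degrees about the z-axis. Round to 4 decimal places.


x' = -7*cos(345) - -1*sin(345) = -7.0203
y' = -7*sin(345) + -1*cos(345) = 0.8458
z' = 12

(-7.0203, 0.8458, 12)


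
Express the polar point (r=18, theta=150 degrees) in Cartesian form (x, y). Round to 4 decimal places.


x = 18 * cos(150) = -15.5885
y = 18 * sin(150) = 9

(-15.5885, 9)


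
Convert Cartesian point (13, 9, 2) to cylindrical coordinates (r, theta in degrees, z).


r = sqrt(13^2 + 9^2) = 15.8114
theta = atan2(9, 13) = 34.6952 deg
z = 2

r = 15.8114, theta = 34.6952 deg, z = 2


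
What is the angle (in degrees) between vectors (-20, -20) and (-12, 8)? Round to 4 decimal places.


dot = -20*-12 + -20*8 = 80
|u| = 28.2843, |v| = 14.4222
cos(angle) = 0.1961
angle = 78.6901 degrees

78.6901 degrees


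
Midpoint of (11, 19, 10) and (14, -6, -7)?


Midpoint = ((11+14)/2, (19+-6)/2, (10+-7)/2) = (12.5, 6.5, 1.5)

(12.5, 6.5, 1.5)


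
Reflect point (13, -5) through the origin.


Reflection through origin: (x, y) -> (-x, -y)
(13, -5) -> (-13, 5)

(-13, 5)


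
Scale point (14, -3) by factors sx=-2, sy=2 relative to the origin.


Scaling: (x*sx, y*sy) = (14*-2, -3*2) = (-28, -6)

(-28, -6)


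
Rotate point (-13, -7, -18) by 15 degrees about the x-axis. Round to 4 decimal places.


x' = -13
y' = -7*cos(15) - -18*sin(15) = -2.1027
z' = -7*sin(15) + -18*cos(15) = -19.1984

(-13, -2.1027, -19.1984)


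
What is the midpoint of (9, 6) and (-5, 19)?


Midpoint = ((9+-5)/2, (6+19)/2) = (2, 12.5)

(2, 12.5)


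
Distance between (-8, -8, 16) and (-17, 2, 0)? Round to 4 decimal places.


d = sqrt((-17--8)^2 + (2--8)^2 + (0-16)^2) = 20.9045

20.9045


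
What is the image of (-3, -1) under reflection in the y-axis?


Reflection across y-axis: (x, y) -> (-x, y)
(-3, -1) -> (3, -1)

(3, -1)


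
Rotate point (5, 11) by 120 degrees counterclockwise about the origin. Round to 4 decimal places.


x' = 5*cos(120) - 11*sin(120) = -12.0263
y' = 5*sin(120) + 11*cos(120) = -1.1699

(-12.0263, -1.1699)


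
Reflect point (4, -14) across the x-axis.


Reflection across x-axis: (x, y) -> (x, -y)
(4, -14) -> (4, 14)

(4, 14)


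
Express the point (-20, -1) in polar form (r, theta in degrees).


r = sqrt((-20)^2 + (-1)^2) = 20.025
theta = atan2(-1, -20) = 182.8624 degrees

r = 20.025, theta = 182.8624 degrees


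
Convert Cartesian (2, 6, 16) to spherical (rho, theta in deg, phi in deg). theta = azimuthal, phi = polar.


rho = sqrt(2^2 + 6^2 + 16^2) = 17.2047
theta = atan2(6, 2) = 71.5651 deg
phi = acos(16/17.2047) = 21.5681 deg

rho = 17.2047, theta = 71.5651 deg, phi = 21.5681 deg


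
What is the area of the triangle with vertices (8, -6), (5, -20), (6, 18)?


Area = |x1(y2-y3) + x2(y3-y1) + x3(y1-y2)| / 2
= |8*(-20-18) + 5*(18--6) + 6*(-6--20)| / 2
= 50

50


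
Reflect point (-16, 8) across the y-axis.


Reflection across y-axis: (x, y) -> (-x, y)
(-16, 8) -> (16, 8)

(16, 8)


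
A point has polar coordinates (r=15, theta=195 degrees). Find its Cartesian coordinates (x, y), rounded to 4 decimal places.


x = 15 * cos(195) = -14.4889
y = 15 * sin(195) = -3.8823

(-14.4889, -3.8823)


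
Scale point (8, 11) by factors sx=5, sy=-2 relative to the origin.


Scaling: (x*sx, y*sy) = (8*5, 11*-2) = (40, -22)

(40, -22)


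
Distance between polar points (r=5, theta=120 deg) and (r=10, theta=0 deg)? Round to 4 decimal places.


d = sqrt(r1^2 + r2^2 - 2*r1*r2*cos(t2-t1))
d = sqrt(5^2 + 10^2 - 2*5*10*cos(0-120)) = 13.2288

13.2288


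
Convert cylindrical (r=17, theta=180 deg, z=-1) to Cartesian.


x = 17 * cos(180) = -17
y = 17 * sin(180) = 0
z = -1

(-17, 0, -1)


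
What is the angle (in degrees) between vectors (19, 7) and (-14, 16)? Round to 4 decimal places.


dot = 19*-14 + 7*16 = -154
|u| = 20.2485, |v| = 21.2603
cos(angle) = -0.3577
angle = 110.9611 degrees

110.9611 degrees


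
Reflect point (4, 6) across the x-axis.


Reflection across x-axis: (x, y) -> (x, -y)
(4, 6) -> (4, -6)

(4, -6)


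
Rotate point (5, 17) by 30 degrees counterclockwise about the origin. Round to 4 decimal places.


x' = 5*cos(30) - 17*sin(30) = -4.1699
y' = 5*sin(30) + 17*cos(30) = 17.2224

(-4.1699, 17.2224)


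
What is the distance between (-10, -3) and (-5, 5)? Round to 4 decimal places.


d = sqrt((-5--10)^2 + (5--3)^2) = 9.434

9.434


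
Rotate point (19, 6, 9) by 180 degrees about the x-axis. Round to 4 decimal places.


x' = 19
y' = 6*cos(180) - 9*sin(180) = -6
z' = 6*sin(180) + 9*cos(180) = -9

(19, -6, -9)


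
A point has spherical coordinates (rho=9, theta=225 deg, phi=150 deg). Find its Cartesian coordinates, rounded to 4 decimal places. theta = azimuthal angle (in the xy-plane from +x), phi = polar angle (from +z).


x = 9 * sin(150) * cos(225) = -3.182
y = 9 * sin(150) * sin(225) = -3.182
z = 9 * cos(150) = -7.7942

(-3.182, -3.182, -7.7942)


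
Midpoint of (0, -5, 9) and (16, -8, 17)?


Midpoint = ((0+16)/2, (-5+-8)/2, (9+17)/2) = (8, -6.5, 13)

(8, -6.5, 13)


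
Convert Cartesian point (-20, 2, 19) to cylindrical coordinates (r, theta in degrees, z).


r = sqrt((-20)^2 + 2^2) = 20.0998
theta = atan2(2, -20) = 174.2894 deg
z = 19

r = 20.0998, theta = 174.2894 deg, z = 19


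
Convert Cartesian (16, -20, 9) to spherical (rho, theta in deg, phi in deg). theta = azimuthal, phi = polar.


rho = sqrt(16^2 + (-20)^2 + 9^2) = 27.1477
theta = atan2(-20, 16) = 308.6598 deg
phi = acos(9/27.1477) = 70.639 deg

rho = 27.1477, theta = 308.6598 deg, phi = 70.639 deg


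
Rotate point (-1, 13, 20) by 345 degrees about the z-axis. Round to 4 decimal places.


x' = -1*cos(345) - 13*sin(345) = 2.3987
y' = -1*sin(345) + 13*cos(345) = 12.8159
z' = 20

(2.3987, 12.8159, 20)


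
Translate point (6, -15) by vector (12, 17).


Translation: (x+dx, y+dy) = (6+12, -15+17) = (18, 2)

(18, 2)


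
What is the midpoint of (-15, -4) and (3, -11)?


Midpoint = ((-15+3)/2, (-4+-11)/2) = (-6, -7.5)

(-6, -7.5)


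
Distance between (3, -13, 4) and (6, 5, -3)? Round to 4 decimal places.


d = sqrt((6-3)^2 + (5--13)^2 + (-3-4)^2) = 19.5448

19.5448


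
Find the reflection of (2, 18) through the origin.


Reflection through origin: (x, y) -> (-x, -y)
(2, 18) -> (-2, -18)

(-2, -18)


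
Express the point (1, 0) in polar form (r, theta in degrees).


r = sqrt(1^2 + 0^2) = 1
theta = atan2(0, 1) = 0 degrees

r = 1, theta = 0 degrees


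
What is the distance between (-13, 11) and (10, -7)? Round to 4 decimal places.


d = sqrt((10--13)^2 + (-7-11)^2) = 29.2062

29.2062


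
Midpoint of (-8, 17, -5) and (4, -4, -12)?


Midpoint = ((-8+4)/2, (17+-4)/2, (-5+-12)/2) = (-2, 6.5, -8.5)

(-2, 6.5, -8.5)


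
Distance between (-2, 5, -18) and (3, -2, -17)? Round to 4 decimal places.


d = sqrt((3--2)^2 + (-2-5)^2 + (-17--18)^2) = 8.6603

8.6603


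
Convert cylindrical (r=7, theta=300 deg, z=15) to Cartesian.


x = 7 * cos(300) = 3.5
y = 7 * sin(300) = -6.0622
z = 15

(3.5, -6.0622, 15)


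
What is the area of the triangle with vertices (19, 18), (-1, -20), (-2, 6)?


Area = |x1(y2-y3) + x2(y3-y1) + x3(y1-y2)| / 2
= |19*(-20-6) + -1*(6-18) + -2*(18--20)| / 2
= 279

279


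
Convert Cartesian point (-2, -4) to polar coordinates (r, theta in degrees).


r = sqrt((-2)^2 + (-4)^2) = 4.4721
theta = atan2(-4, -2) = 243.4349 degrees

r = 4.4721, theta = 243.4349 degrees


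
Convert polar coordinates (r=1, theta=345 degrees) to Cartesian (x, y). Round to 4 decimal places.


x = 1 * cos(345) = 0.9659
y = 1 * sin(345) = -0.2588

(0.9659, -0.2588)


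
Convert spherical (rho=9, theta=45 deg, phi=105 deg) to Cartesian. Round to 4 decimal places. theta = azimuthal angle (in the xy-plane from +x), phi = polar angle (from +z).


x = 9 * sin(105) * cos(45) = 6.1471
y = 9 * sin(105) * sin(45) = 6.1471
z = 9 * cos(105) = -2.3294

(6.1471, 6.1471, -2.3294)


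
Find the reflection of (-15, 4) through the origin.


Reflection through origin: (x, y) -> (-x, -y)
(-15, 4) -> (15, -4)

(15, -4)


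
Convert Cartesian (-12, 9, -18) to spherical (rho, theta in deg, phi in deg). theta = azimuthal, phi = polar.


rho = sqrt((-12)^2 + 9^2 + (-18)^2) = 23.4307
theta = atan2(9, -12) = 143.1301 deg
phi = acos(-18/23.4307) = 140.1944 deg

rho = 23.4307, theta = 143.1301 deg, phi = 140.1944 deg


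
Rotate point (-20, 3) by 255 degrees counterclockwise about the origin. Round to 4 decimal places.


x' = -20*cos(255) - 3*sin(255) = 8.0742
y' = -20*sin(255) + 3*cos(255) = 18.5421

(8.0742, 18.5421)


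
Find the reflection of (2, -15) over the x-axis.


Reflection across x-axis: (x, y) -> (x, -y)
(2, -15) -> (2, 15)

(2, 15)


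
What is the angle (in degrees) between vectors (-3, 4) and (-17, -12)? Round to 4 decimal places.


dot = -3*-17 + 4*-12 = 3
|u| = 5, |v| = 20.8087
cos(angle) = 0.0288
angle = 88.3477 degrees

88.3477 degrees


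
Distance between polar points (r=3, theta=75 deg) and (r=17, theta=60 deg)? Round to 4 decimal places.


d = sqrt(r1^2 + r2^2 - 2*r1*r2*cos(t2-t1))
d = sqrt(3^2 + 17^2 - 2*3*17*cos(60-75)) = 14.1236

14.1236


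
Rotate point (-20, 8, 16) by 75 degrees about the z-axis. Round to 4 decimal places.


x' = -20*cos(75) - 8*sin(75) = -12.9038
y' = -20*sin(75) + 8*cos(75) = -17.248
z' = 16

(-12.9038, -17.248, 16)


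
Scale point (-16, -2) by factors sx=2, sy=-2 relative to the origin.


Scaling: (x*sx, y*sy) = (-16*2, -2*-2) = (-32, 4)

(-32, 4)


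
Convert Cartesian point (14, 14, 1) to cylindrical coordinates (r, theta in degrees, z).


r = sqrt(14^2 + 14^2) = 19.799
theta = atan2(14, 14) = 45 deg
z = 1

r = 19.799, theta = 45 deg, z = 1


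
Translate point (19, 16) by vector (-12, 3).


Translation: (x+dx, y+dy) = (19+-12, 16+3) = (7, 19)

(7, 19)


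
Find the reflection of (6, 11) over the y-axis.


Reflection across y-axis: (x, y) -> (-x, y)
(6, 11) -> (-6, 11)

(-6, 11)


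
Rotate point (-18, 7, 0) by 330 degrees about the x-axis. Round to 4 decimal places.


x' = -18
y' = 7*cos(330) - 0*sin(330) = 6.0622
z' = 7*sin(330) + 0*cos(330) = -3.5

(-18, 6.0622, -3.5)


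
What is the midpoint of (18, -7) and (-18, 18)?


Midpoint = ((18+-18)/2, (-7+18)/2) = (0, 5.5)

(0, 5.5)


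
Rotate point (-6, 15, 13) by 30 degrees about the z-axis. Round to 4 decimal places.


x' = -6*cos(30) - 15*sin(30) = -12.6962
y' = -6*sin(30) + 15*cos(30) = 9.9904
z' = 13

(-12.6962, 9.9904, 13)


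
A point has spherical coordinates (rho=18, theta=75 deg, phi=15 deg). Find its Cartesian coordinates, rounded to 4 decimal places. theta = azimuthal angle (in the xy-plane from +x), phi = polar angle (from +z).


x = 18 * sin(15) * cos(75) = 1.2058
y = 18 * sin(15) * sin(75) = 4.5
z = 18 * cos(15) = 17.3867

(1.2058, 4.5, 17.3867)


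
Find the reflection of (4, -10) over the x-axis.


Reflection across x-axis: (x, y) -> (x, -y)
(4, -10) -> (4, 10)

(4, 10)


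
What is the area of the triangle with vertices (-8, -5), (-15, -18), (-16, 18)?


Area = |x1(y2-y3) + x2(y3-y1) + x3(y1-y2)| / 2
= |-8*(-18-18) + -15*(18--5) + -16*(-5--18)| / 2
= 132.5

132.5


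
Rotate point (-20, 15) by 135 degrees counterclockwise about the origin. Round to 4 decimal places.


x' = -20*cos(135) - 15*sin(135) = 3.5355
y' = -20*sin(135) + 15*cos(135) = -24.7487

(3.5355, -24.7487)


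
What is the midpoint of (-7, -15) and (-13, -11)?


Midpoint = ((-7+-13)/2, (-15+-11)/2) = (-10, -13)

(-10, -13)


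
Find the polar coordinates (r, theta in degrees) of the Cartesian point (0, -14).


r = sqrt(0^2 + (-14)^2) = 14
theta = atan2(-14, 0) = 270 degrees

r = 14, theta = 270 degrees


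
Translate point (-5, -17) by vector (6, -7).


Translation: (x+dx, y+dy) = (-5+6, -17+-7) = (1, -24)

(1, -24)


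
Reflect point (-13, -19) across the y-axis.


Reflection across y-axis: (x, y) -> (-x, y)
(-13, -19) -> (13, -19)

(13, -19)


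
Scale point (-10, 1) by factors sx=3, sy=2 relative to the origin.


Scaling: (x*sx, y*sy) = (-10*3, 1*2) = (-30, 2)

(-30, 2)


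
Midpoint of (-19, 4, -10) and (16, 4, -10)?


Midpoint = ((-19+16)/2, (4+4)/2, (-10+-10)/2) = (-1.5, 4, -10)

(-1.5, 4, -10)


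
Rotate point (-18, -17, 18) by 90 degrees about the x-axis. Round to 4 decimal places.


x' = -18
y' = -17*cos(90) - 18*sin(90) = -18
z' = -17*sin(90) + 18*cos(90) = -17

(-18, -18, -17)


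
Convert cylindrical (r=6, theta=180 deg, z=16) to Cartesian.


x = 6 * cos(180) = -6
y = 6 * sin(180) = 0
z = 16

(-6, 0, 16)


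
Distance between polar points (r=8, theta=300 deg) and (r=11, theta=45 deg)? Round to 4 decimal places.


d = sqrt(r1^2 + r2^2 - 2*r1*r2*cos(t2-t1))
d = sqrt(8^2 + 11^2 - 2*8*11*cos(45-300)) = 15.1839

15.1839


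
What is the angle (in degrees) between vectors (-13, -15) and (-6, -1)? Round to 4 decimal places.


dot = -13*-6 + -15*-1 = 93
|u| = 19.8494, |v| = 6.0828
cos(angle) = 0.7703
angle = 39.6233 degrees

39.6233 degrees


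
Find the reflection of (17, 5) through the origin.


Reflection through origin: (x, y) -> (-x, -y)
(17, 5) -> (-17, -5)

(-17, -5)


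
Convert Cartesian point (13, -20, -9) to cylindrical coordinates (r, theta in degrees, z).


r = sqrt(13^2 + (-20)^2) = 23.8537
theta = atan2(-20, 13) = 303.0239 deg
z = -9

r = 23.8537, theta = 303.0239 deg, z = -9


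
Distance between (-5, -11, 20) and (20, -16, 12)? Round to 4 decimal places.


d = sqrt((20--5)^2 + (-16--11)^2 + (12-20)^2) = 26.7208

26.7208


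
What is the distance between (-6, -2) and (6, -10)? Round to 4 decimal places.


d = sqrt((6--6)^2 + (-10--2)^2) = 14.4222

14.4222


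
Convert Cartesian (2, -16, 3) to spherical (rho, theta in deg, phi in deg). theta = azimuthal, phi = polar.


rho = sqrt(2^2 + (-16)^2 + 3^2) = 16.4012
theta = atan2(-16, 2) = 277.125 deg
phi = acos(3/16.4012) = 79.4605 deg

rho = 16.4012, theta = 277.125 deg, phi = 79.4605 deg


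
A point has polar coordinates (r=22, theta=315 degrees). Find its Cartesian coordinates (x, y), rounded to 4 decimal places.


x = 22 * cos(315) = 15.5563
y = 22 * sin(315) = -15.5563

(15.5563, -15.5563)


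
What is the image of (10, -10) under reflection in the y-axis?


Reflection across y-axis: (x, y) -> (-x, y)
(10, -10) -> (-10, -10)

(-10, -10)


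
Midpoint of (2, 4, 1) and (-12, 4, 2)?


Midpoint = ((2+-12)/2, (4+4)/2, (1+2)/2) = (-5, 4, 1.5)

(-5, 4, 1.5)


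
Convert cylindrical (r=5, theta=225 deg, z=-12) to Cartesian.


x = 5 * cos(225) = -3.5355
y = 5 * sin(225) = -3.5355
z = -12

(-3.5355, -3.5355, -12)


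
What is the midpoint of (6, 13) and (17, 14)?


Midpoint = ((6+17)/2, (13+14)/2) = (11.5, 13.5)

(11.5, 13.5)


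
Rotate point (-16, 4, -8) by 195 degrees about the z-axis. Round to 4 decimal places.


x' = -16*cos(195) - 4*sin(195) = 16.4901
y' = -16*sin(195) + 4*cos(195) = 0.2774
z' = -8

(16.4901, 0.2774, -8)


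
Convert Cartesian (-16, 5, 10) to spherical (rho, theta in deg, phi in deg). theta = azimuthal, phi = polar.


rho = sqrt((-16)^2 + 5^2 + 10^2) = 19.5192
theta = atan2(5, -16) = 162.646 deg
phi = acos(10/19.5192) = 59.1818 deg

rho = 19.5192, theta = 162.646 deg, phi = 59.1818 deg


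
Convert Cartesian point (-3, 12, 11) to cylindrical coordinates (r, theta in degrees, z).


r = sqrt((-3)^2 + 12^2) = 12.3693
theta = atan2(12, -3) = 104.0362 deg
z = 11

r = 12.3693, theta = 104.0362 deg, z = 11


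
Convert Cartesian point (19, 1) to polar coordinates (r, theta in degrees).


r = sqrt(19^2 + 1^2) = 19.0263
theta = atan2(1, 19) = 3.0128 degrees

r = 19.0263, theta = 3.0128 degrees


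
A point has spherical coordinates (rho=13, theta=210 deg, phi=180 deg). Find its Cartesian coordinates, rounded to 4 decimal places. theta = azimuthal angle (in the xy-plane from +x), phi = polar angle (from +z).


x = 13 * sin(180) * cos(210) = 0
y = 13 * sin(180) * sin(210) = 0
z = 13 * cos(180) = -13

(0, 0, -13)


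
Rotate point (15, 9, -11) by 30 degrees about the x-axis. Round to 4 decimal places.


x' = 15
y' = 9*cos(30) - -11*sin(30) = 13.2942
z' = 9*sin(30) + -11*cos(30) = -5.0263

(15, 13.2942, -5.0263)


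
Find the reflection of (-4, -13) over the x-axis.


Reflection across x-axis: (x, y) -> (x, -y)
(-4, -13) -> (-4, 13)

(-4, 13)


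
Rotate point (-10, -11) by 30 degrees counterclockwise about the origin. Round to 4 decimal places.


x' = -10*cos(30) - -11*sin(30) = -3.1603
y' = -10*sin(30) + -11*cos(30) = -14.5263

(-3.1603, -14.5263)


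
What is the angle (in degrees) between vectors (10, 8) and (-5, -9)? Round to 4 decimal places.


dot = 10*-5 + 8*-9 = -122
|u| = 12.8062, |v| = 10.2956
cos(angle) = -0.9253
angle = 157.7144 degrees

157.7144 degrees


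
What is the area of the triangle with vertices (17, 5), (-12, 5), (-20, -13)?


Area = |x1(y2-y3) + x2(y3-y1) + x3(y1-y2)| / 2
= |17*(5--13) + -12*(-13-5) + -20*(5-5)| / 2
= 261

261


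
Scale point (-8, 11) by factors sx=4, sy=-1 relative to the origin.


Scaling: (x*sx, y*sy) = (-8*4, 11*-1) = (-32, -11)

(-32, -11)


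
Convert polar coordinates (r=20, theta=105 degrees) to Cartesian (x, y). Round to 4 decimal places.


x = 20 * cos(105) = -5.1764
y = 20 * sin(105) = 19.3185

(-5.1764, 19.3185)


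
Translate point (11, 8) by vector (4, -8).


Translation: (x+dx, y+dy) = (11+4, 8+-8) = (15, 0)

(15, 0)


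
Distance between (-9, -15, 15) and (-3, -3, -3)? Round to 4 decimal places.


d = sqrt((-3--9)^2 + (-3--15)^2 + (-3-15)^2) = 22.4499

22.4499


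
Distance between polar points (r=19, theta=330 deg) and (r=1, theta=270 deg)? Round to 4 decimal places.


d = sqrt(r1^2 + r2^2 - 2*r1*r2*cos(t2-t1))
d = sqrt(19^2 + 1^2 - 2*19*1*cos(270-330)) = 18.5203

18.5203


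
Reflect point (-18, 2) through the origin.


Reflection through origin: (x, y) -> (-x, -y)
(-18, 2) -> (18, -2)

(18, -2)


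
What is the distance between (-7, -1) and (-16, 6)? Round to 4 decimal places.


d = sqrt((-16--7)^2 + (6--1)^2) = 11.4018

11.4018


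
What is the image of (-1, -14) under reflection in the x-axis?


Reflection across x-axis: (x, y) -> (x, -y)
(-1, -14) -> (-1, 14)

(-1, 14)


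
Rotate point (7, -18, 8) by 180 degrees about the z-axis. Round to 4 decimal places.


x' = 7*cos(180) - -18*sin(180) = -7
y' = 7*sin(180) + -18*cos(180) = 18
z' = 8

(-7, 18, 8)


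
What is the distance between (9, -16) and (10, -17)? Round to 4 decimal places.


d = sqrt((10-9)^2 + (-17--16)^2) = 1.4142

1.4142


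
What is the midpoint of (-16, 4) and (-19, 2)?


Midpoint = ((-16+-19)/2, (4+2)/2) = (-17.5, 3)

(-17.5, 3)


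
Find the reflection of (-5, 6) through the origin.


Reflection through origin: (x, y) -> (-x, -y)
(-5, 6) -> (5, -6)

(5, -6)


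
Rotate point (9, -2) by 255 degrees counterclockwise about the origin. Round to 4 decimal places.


x' = 9*cos(255) - -2*sin(255) = -4.2612
y' = 9*sin(255) + -2*cos(255) = -8.1757

(-4.2612, -8.1757)


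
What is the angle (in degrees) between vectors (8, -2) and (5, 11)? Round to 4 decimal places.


dot = 8*5 + -2*11 = 18
|u| = 8.2462, |v| = 12.083
cos(angle) = 0.1807
angle = 79.5923 degrees

79.5923 degrees


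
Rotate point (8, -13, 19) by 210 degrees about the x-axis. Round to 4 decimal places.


x' = 8
y' = -13*cos(210) - 19*sin(210) = 20.7583
z' = -13*sin(210) + 19*cos(210) = -9.9545

(8, 20.7583, -9.9545)


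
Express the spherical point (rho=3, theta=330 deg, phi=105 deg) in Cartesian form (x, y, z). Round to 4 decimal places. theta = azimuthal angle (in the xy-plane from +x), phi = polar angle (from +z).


x = 3 * sin(105) * cos(330) = 2.5095
y = 3 * sin(105) * sin(330) = -1.4489
z = 3 * cos(105) = -0.7765

(2.5095, -1.4489, -0.7765)


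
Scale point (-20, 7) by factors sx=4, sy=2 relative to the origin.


Scaling: (x*sx, y*sy) = (-20*4, 7*2) = (-80, 14)

(-80, 14)


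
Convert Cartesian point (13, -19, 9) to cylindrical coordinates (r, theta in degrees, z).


r = sqrt(13^2 + (-19)^2) = 23.0217
theta = atan2(-19, 13) = 304.3803 deg
z = 9

r = 23.0217, theta = 304.3803 deg, z = 9


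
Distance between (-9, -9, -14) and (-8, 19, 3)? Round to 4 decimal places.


d = sqrt((-8--9)^2 + (19--9)^2 + (3--14)^2) = 32.7719

32.7719


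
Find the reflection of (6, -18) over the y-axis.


Reflection across y-axis: (x, y) -> (-x, y)
(6, -18) -> (-6, -18)

(-6, -18)


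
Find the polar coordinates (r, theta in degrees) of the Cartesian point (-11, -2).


r = sqrt((-11)^2 + (-2)^2) = 11.1803
theta = atan2(-2, -11) = 190.3048 degrees

r = 11.1803, theta = 190.3048 degrees


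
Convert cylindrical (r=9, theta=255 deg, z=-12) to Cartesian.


x = 9 * cos(255) = -2.3294
y = 9 * sin(255) = -8.6933
z = -12

(-2.3294, -8.6933, -12)


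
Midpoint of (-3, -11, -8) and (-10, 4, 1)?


Midpoint = ((-3+-10)/2, (-11+4)/2, (-8+1)/2) = (-6.5, -3.5, -3.5)

(-6.5, -3.5, -3.5)


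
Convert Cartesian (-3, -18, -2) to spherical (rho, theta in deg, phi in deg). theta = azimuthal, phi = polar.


rho = sqrt((-3)^2 + (-18)^2 + (-2)^2) = 18.3576
theta = atan2(-18, -3) = 260.5377 deg
phi = acos(-2/18.3576) = 96.2546 deg

rho = 18.3576, theta = 260.5377 deg, phi = 96.2546 deg


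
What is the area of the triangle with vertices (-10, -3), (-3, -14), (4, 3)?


Area = |x1(y2-y3) + x2(y3-y1) + x3(y1-y2)| / 2
= |-10*(-14-3) + -3*(3--3) + 4*(-3--14)| / 2
= 98

98


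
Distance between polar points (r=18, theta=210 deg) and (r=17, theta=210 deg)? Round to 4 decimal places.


d = sqrt(r1^2 + r2^2 - 2*r1*r2*cos(t2-t1))
d = sqrt(18^2 + 17^2 - 2*18*17*cos(210-210)) = 1

1


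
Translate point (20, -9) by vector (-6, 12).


Translation: (x+dx, y+dy) = (20+-6, -9+12) = (14, 3)

(14, 3)


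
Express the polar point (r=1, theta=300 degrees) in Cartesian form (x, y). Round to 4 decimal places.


x = 1 * cos(300) = 0.5
y = 1 * sin(300) = -0.866

(0.5, -0.866)


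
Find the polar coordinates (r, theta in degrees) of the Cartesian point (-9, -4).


r = sqrt((-9)^2 + (-4)^2) = 9.8489
theta = atan2(-4, -9) = 203.9625 degrees

r = 9.8489, theta = 203.9625 degrees


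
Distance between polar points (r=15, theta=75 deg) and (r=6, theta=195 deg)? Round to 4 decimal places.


d = sqrt(r1^2 + r2^2 - 2*r1*r2*cos(t2-t1))
d = sqrt(15^2 + 6^2 - 2*15*6*cos(195-75)) = 18.735

18.735


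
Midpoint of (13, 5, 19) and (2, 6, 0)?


Midpoint = ((13+2)/2, (5+6)/2, (19+0)/2) = (7.5, 5.5, 9.5)

(7.5, 5.5, 9.5)


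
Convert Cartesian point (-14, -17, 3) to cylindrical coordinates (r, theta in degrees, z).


r = sqrt((-14)^2 + (-17)^2) = 22.0227
theta = atan2(-17, -14) = 230.5275 deg
z = 3

r = 22.0227, theta = 230.5275 deg, z = 3


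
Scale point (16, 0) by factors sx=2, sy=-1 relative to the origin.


Scaling: (x*sx, y*sy) = (16*2, 0*-1) = (32, 0)

(32, 0)


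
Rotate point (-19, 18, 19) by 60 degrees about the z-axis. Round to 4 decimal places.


x' = -19*cos(60) - 18*sin(60) = -25.0885
y' = -19*sin(60) + 18*cos(60) = -7.4545
z' = 19

(-25.0885, -7.4545, 19)


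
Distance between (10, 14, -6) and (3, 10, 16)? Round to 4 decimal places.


d = sqrt((3-10)^2 + (10-14)^2 + (16--6)^2) = 23.4307

23.4307


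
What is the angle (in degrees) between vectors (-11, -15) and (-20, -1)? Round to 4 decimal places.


dot = -11*-20 + -15*-1 = 235
|u| = 18.6011, |v| = 20.025
cos(angle) = 0.6309
angle = 50.8838 degrees

50.8838 degrees


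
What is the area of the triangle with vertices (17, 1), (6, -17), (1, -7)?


Area = |x1(y2-y3) + x2(y3-y1) + x3(y1-y2)| / 2
= |17*(-17--7) + 6*(-7-1) + 1*(1--17)| / 2
= 100

100


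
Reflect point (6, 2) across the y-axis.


Reflection across y-axis: (x, y) -> (-x, y)
(6, 2) -> (-6, 2)

(-6, 2)


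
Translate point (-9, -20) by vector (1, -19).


Translation: (x+dx, y+dy) = (-9+1, -20+-19) = (-8, -39)

(-8, -39)


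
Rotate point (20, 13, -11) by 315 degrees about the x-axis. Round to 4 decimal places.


x' = 20
y' = 13*cos(315) - -11*sin(315) = 1.4142
z' = 13*sin(315) + -11*cos(315) = -16.9706

(20, 1.4142, -16.9706)


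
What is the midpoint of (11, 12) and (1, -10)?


Midpoint = ((11+1)/2, (12+-10)/2) = (6, 1)

(6, 1)


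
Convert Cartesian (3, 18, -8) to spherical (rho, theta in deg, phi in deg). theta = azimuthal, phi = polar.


rho = sqrt(3^2 + 18^2 + (-8)^2) = 19.9249
theta = atan2(18, 3) = 80.5377 deg
phi = acos(-8/19.9249) = 113.6725 deg

rho = 19.9249, theta = 80.5377 deg, phi = 113.6725 deg


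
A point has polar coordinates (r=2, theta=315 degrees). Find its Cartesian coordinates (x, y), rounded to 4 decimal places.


x = 2 * cos(315) = 1.4142
y = 2 * sin(315) = -1.4142

(1.4142, -1.4142)


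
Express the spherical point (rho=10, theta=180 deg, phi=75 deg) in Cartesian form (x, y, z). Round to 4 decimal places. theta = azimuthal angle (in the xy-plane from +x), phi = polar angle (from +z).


x = 10 * sin(75) * cos(180) = -9.6593
y = 10 * sin(75) * sin(180) = 0
z = 10 * cos(75) = 2.5882

(-9.6593, 0, 2.5882)


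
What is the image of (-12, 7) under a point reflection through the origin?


Reflection through origin: (x, y) -> (-x, -y)
(-12, 7) -> (12, -7)

(12, -7)


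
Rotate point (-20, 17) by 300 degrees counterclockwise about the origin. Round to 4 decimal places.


x' = -20*cos(300) - 17*sin(300) = 4.7224
y' = -20*sin(300) + 17*cos(300) = 25.8205

(4.7224, 25.8205)


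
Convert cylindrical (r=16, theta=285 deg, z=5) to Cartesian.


x = 16 * cos(285) = 4.1411
y = 16 * sin(285) = -15.4548
z = 5

(4.1411, -15.4548, 5)


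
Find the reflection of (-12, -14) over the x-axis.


Reflection across x-axis: (x, y) -> (x, -y)
(-12, -14) -> (-12, 14)

(-12, 14)


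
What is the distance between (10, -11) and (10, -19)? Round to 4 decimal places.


d = sqrt((10-10)^2 + (-19--11)^2) = 8

8


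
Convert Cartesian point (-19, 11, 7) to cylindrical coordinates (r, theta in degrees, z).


r = sqrt((-19)^2 + 11^2) = 21.9545
theta = atan2(11, -19) = 149.9314 deg
z = 7

r = 21.9545, theta = 149.9314 deg, z = 7


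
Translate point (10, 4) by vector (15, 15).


Translation: (x+dx, y+dy) = (10+15, 4+15) = (25, 19)

(25, 19)


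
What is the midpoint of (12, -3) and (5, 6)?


Midpoint = ((12+5)/2, (-3+6)/2) = (8.5, 1.5)

(8.5, 1.5)


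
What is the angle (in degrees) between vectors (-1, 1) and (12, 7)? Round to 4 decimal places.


dot = -1*12 + 1*7 = -5
|u| = 1.4142, |v| = 13.8924
cos(angle) = -0.2545
angle = 104.7436 degrees

104.7436 degrees


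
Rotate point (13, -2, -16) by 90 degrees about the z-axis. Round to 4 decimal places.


x' = 13*cos(90) - -2*sin(90) = 2
y' = 13*sin(90) + -2*cos(90) = 13
z' = -16

(2, 13, -16)


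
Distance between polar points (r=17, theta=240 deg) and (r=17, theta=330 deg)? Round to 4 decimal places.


d = sqrt(r1^2 + r2^2 - 2*r1*r2*cos(t2-t1))
d = sqrt(17^2 + 17^2 - 2*17*17*cos(330-240)) = 24.0416

24.0416


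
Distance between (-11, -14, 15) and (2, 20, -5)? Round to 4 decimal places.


d = sqrt((2--11)^2 + (20--14)^2 + (-5-15)^2) = 41.5331

41.5331


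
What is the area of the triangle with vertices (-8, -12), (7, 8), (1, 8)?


Area = |x1(y2-y3) + x2(y3-y1) + x3(y1-y2)| / 2
= |-8*(8-8) + 7*(8--12) + 1*(-12-8)| / 2
= 60

60


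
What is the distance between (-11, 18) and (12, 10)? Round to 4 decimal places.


d = sqrt((12--11)^2 + (10-18)^2) = 24.3516

24.3516


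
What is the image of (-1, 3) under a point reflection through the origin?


Reflection through origin: (x, y) -> (-x, -y)
(-1, 3) -> (1, -3)

(1, -3)


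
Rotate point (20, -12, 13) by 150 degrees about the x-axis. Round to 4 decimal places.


x' = 20
y' = -12*cos(150) - 13*sin(150) = 3.8923
z' = -12*sin(150) + 13*cos(150) = -17.2583

(20, 3.8923, -17.2583)


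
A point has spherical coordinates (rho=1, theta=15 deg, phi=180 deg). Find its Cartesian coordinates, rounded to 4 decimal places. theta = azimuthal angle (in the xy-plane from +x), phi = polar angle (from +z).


x = 1 * sin(180) * cos(15) = 0
y = 1 * sin(180) * sin(15) = 0
z = 1 * cos(180) = -1

(0, 0, -1)


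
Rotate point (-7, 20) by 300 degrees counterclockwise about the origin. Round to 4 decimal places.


x' = -7*cos(300) - 20*sin(300) = 13.8205
y' = -7*sin(300) + 20*cos(300) = 16.0622

(13.8205, 16.0622)


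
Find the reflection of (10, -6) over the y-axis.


Reflection across y-axis: (x, y) -> (-x, y)
(10, -6) -> (-10, -6)

(-10, -6)


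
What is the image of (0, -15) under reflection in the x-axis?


Reflection across x-axis: (x, y) -> (x, -y)
(0, -15) -> (0, 15)

(0, 15)


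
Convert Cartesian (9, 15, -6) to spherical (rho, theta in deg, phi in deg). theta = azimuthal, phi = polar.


rho = sqrt(9^2 + 15^2 + (-6)^2) = 18.4932
theta = atan2(15, 9) = 59.0362 deg
phi = acos(-6/18.4932) = 108.9318 deg

rho = 18.4932, theta = 59.0362 deg, phi = 108.9318 deg


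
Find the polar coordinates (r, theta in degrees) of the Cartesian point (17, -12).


r = sqrt(17^2 + (-12)^2) = 20.8087
theta = atan2(-12, 17) = 324.7824 degrees

r = 20.8087, theta = 324.7824 degrees


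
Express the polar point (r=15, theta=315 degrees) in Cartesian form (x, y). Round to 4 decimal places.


x = 15 * cos(315) = 10.6066
y = 15 * sin(315) = -10.6066

(10.6066, -10.6066)


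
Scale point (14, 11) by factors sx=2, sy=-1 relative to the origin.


Scaling: (x*sx, y*sy) = (14*2, 11*-1) = (28, -11)

(28, -11)


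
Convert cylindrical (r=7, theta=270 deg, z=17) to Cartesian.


x = 7 * cos(270) = 0
y = 7 * sin(270) = -7
z = 17

(0, -7, 17)


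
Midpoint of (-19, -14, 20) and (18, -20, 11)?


Midpoint = ((-19+18)/2, (-14+-20)/2, (20+11)/2) = (-0.5, -17, 15.5)

(-0.5, -17, 15.5)


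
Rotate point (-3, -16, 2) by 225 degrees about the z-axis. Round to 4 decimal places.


x' = -3*cos(225) - -16*sin(225) = -9.1924
y' = -3*sin(225) + -16*cos(225) = 13.435
z' = 2

(-9.1924, 13.435, 2)


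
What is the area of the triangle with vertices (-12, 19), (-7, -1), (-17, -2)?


Area = |x1(y2-y3) + x2(y3-y1) + x3(y1-y2)| / 2
= |-12*(-1--2) + -7*(-2-19) + -17*(19--1)| / 2
= 102.5

102.5


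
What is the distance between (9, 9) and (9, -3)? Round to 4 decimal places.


d = sqrt((9-9)^2 + (-3-9)^2) = 12

12


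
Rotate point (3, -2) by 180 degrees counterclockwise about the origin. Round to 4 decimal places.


x' = 3*cos(180) - -2*sin(180) = -3
y' = 3*sin(180) + -2*cos(180) = 2

(-3, 2)


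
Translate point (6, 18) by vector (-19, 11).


Translation: (x+dx, y+dy) = (6+-19, 18+11) = (-13, 29)

(-13, 29)


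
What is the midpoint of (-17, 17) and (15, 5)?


Midpoint = ((-17+15)/2, (17+5)/2) = (-1, 11)

(-1, 11)


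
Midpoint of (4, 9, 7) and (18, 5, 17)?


Midpoint = ((4+18)/2, (9+5)/2, (7+17)/2) = (11, 7, 12)

(11, 7, 12)


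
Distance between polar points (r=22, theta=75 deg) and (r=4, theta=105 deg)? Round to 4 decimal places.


d = sqrt(r1^2 + r2^2 - 2*r1*r2*cos(t2-t1))
d = sqrt(22^2 + 4^2 - 2*22*4*cos(105-75)) = 18.6435

18.6435


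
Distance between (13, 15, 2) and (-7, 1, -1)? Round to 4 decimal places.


d = sqrt((-7-13)^2 + (1-15)^2 + (-1-2)^2) = 24.5967

24.5967


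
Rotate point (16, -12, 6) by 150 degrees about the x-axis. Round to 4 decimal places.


x' = 16
y' = -12*cos(150) - 6*sin(150) = 7.3923
z' = -12*sin(150) + 6*cos(150) = -11.1962

(16, 7.3923, -11.1962)


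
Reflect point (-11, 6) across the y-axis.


Reflection across y-axis: (x, y) -> (-x, y)
(-11, 6) -> (11, 6)

(11, 6)


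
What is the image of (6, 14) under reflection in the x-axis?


Reflection across x-axis: (x, y) -> (x, -y)
(6, 14) -> (6, -14)

(6, -14)


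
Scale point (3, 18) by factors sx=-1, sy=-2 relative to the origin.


Scaling: (x*sx, y*sy) = (3*-1, 18*-2) = (-3, -36)

(-3, -36)


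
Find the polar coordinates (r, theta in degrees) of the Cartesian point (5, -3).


r = sqrt(5^2 + (-3)^2) = 5.831
theta = atan2(-3, 5) = 329.0362 degrees

r = 5.831, theta = 329.0362 degrees


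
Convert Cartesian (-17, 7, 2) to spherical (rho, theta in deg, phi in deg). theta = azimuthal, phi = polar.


rho = sqrt((-17)^2 + 7^2 + 2^2) = 18.4932
theta = atan2(7, -17) = 157.6199 deg
phi = acos(2/18.4932) = 83.7915 deg

rho = 18.4932, theta = 157.6199 deg, phi = 83.7915 deg


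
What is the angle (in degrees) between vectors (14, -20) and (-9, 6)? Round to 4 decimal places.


dot = 14*-9 + -20*6 = -246
|u| = 24.4131, |v| = 10.8167
cos(angle) = -0.9316
angle = 158.6821 degrees

158.6821 degrees


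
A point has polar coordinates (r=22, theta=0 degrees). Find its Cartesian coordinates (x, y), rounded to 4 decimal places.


x = 22 * cos(0) = 22
y = 22 * sin(0) = 0

(22, 0)


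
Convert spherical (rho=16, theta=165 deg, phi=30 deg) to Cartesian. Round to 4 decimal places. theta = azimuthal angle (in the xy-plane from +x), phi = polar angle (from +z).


x = 16 * sin(30) * cos(165) = -7.7274
y = 16 * sin(30) * sin(165) = 2.0706
z = 16 * cos(30) = 13.8564

(-7.7274, 2.0706, 13.8564)


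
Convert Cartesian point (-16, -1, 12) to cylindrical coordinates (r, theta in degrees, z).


r = sqrt((-16)^2 + (-1)^2) = 16.0312
theta = atan2(-1, -16) = 183.5763 deg
z = 12

r = 16.0312, theta = 183.5763 deg, z = 12


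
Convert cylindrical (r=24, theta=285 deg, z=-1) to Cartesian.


x = 24 * cos(285) = 6.2117
y = 24 * sin(285) = -23.1822
z = -1

(6.2117, -23.1822, -1)


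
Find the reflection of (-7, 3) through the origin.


Reflection through origin: (x, y) -> (-x, -y)
(-7, 3) -> (7, -3)

(7, -3)


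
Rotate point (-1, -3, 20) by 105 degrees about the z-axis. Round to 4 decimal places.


x' = -1*cos(105) - -3*sin(105) = 3.1566
y' = -1*sin(105) + -3*cos(105) = -0.1895
z' = 20

(3.1566, -0.1895, 20)


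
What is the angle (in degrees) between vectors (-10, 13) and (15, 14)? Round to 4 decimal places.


dot = -10*15 + 13*14 = 32
|u| = 16.4012, |v| = 20.5183
cos(angle) = 0.0951
angle = 84.5435 degrees

84.5435 degrees
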